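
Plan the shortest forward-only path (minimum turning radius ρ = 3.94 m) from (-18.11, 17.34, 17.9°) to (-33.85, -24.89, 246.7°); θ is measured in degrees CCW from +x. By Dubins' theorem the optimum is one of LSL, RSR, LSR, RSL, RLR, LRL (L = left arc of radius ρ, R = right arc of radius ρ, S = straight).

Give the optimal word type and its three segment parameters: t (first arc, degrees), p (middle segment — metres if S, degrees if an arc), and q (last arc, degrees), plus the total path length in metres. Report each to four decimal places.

Let ψ = atan2(Δy, Δx) = atan2(-42.23, -15.74) = -110.4415° be the start→goal bearing.
Normalize: d = |goal − start| / ρ = 45.067954/3.94 = 11.438567, α = (θ_start − ψ) mod 360° = 128.3415° = 2.239981 rad, β = (θ_goal − ψ) mod 360° = 357.1415° = 6.233295 rad.
Common terms: sin α = 0.784328, cos α = -0.620347, sin β = -0.049870, cos β = 0.998756, cos(α−β) = -0.658689, d² = 130.840817. Work in radians in the unit-radius frame; every candidate has L = ρ·(t + p + q).
LSL: p² = 2 + d² − 2cos(α−β) + 2d(sin α − sin β) = 153.242246; p = √p² = 12.379105; φ = atan2(cos β − cos α, d + sin α − sin β) = 0.131169 rad; t = (φ − α) mod 2π = 4.174373 rad, q = (β − φ) mod 2π = 6.102126 rad → L = 3.94·(4.174373 + 12.379105 + 6.102126) = 3.94·22.655604 = 89.263079 m
RSR: p² = 2 + d² − 2cos(α−β) + 2d(sin β − sin α) = 115.074145; p = √p² = 10.727262; φ = atan2(cos α − cos β, d − sin α + sin β) = -0.151512 rad; t = (α − φ) mod 2π = 2.391494 rad, q = (φ − β) mod 2π = 6.181564 rad → L = 3.94·(2.391494 + 10.727262 + 6.181564) = 3.94·19.300319 = 76.043257 m
LSR: p² = d² − 2 + 2cos(α−β) + 2d(sin α + sin β) = 144.325721; p = √p² = 12.013564; φ = atan2(−cos α − cos β, d + sin α + sin β) − atan2(−2, p) = 0.133890 rad; t = (φ − α) mod 2π = 4.177094 rad, q = (φ − β) mod 2π = 0.183780 rad → L = 3.94·(4.177094 + 12.013564 + 0.183780) = 3.94·16.374438 = 64.515287 m
RSL: p² = d² − 2 + 2cos(α−β) − 2d(sin α + sin β) = 110.721154; p = √p² = 10.522412; φ = atan2(cos α + cos β, d − sin α − sin β) − atan2(2, p) = -0.152493 rad; t = (α − φ) mod 2π = 2.392474 rad, q = (β − φ) mod 2π = 0.102602 rad → L = 3.94·(2.392474 + 10.522412 + 0.102602) = 3.94·13.017488 = 51.288904 m
RLR: c = (6 − d² + 2cos(α−β) + 2d(sin α − sin β))/8 = -13.384268, |c| > 1 → infeasible
LRL: c = (6 − d² + 2cos(α−β) − 2d(sin α − sin β))/8 = -18.155281, |c| > 1 → infeasible
Shortest: RSL with L = 51.288904 m ≈ 51.2889 m
Convert RSL to answer units (arcs ×180/π): t = 2.392474·180/π = 137.0787°, p = ρ·p = 3.94·10.522412 = 41.4583 m, q = 0.102602·180/π = 5.8787°, L = 51.2889 m.

RSL: t = 137.0787°, p = 41.4583 m, q = 5.8787°, L = 51.2889 m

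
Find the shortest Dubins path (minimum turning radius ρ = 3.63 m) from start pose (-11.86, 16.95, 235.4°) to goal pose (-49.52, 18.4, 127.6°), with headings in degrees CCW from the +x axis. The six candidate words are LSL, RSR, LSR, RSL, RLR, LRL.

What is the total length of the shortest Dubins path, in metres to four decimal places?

Let ψ = atan2(Δy, Δx) = atan2(1.45, -37.66) = 177.7951° be the start→goal bearing.
Normalize: d = |goal − start| / ρ = 37.687904/3.63 = 10.382343, α = (θ_start − ψ) mod 360° = 57.6049° = 1.005396 rad, β = (θ_goal − ψ) mod 360° = 309.8049° = 5.407116 rad.
Common terms: sin α = 0.844374, cos α = 0.535754, sin β = -0.768228, cos β = 0.640176, cos(α−β) = -0.305695, d² = 107.793039. Work in radians in the unit-radius frame; every candidate has L = ρ·(t + p + q).
LSL: p² = 2 + d² − 2cos(α−β) + 2d(sin α − sin β) = 143.889613; p = √p² = 11.995400; φ = atan2(cos β − cos α, d + sin α − sin β) = 0.008705 rad; t = (φ − α) mod 2π = 5.286495 rad, q = (β − φ) mod 2π = 5.398411 rad → L = 3.63·(5.286495 + 11.995400 + 5.398411) = 3.63·22.680305 = 82.329508 m
RSR: p² = 2 + d² − 2cos(α−β) + 2d(sin β − sin α) = 76.919247; p = √p² = 8.770362; φ = atan2(cos α − cos β, d − sin α + sin β) = -0.011906 rad; t = (α − φ) mod 2π = 1.017302 rad, q = (φ − β) mod 2π = 0.864163 rad → L = 3.63·(1.017302 + 8.770362 + 0.864163) = 3.63·10.651827 = 38.666131 m
LSR: p² = d² − 2 + 2cos(α−β) + 2d(sin α + sin β) = 106.762790; p = √p² = 10.332608; φ = atan2(−cos α − cos β, d + sin α + sin β) − atan2(−2, p) = 0.079230 rad; t = (φ − α) mod 2π = 5.357019 rad, q = (φ − β) mod 2π = 0.955299 rad → L = 3.63·(5.357019 + 10.332608 + 0.955299) = 3.63·16.644927 = 60.421084 m
RSL: p² = d² − 2 + 2cos(α−β) − 2d(sin α + sin β) = 103.600507; p = √p² = 10.178433; φ = atan2(cos α + cos β, d − sin α − sin β) − atan2(2, p) = -0.080414 rad; t = (α − φ) mod 2π = 1.085810 rad, q = (β − φ) mod 2π = 5.487530 rad → L = 3.63·(1.085810 + 10.178433 + 5.487530) = 3.63·16.751773 = 60.808938 m
RLR: c = (6 − d² + 2cos(α−β) + 2d(sin α − sin β))/8 = -8.614906, |c| > 1 → infeasible
LRL: c = (6 − d² + 2cos(α−β) − 2d(sin α − sin β))/8 = -16.986202, |c| > 1 → infeasible
Shortest: RSR with L = 38.666131 m ≈ 38.6661 m

38.6661 m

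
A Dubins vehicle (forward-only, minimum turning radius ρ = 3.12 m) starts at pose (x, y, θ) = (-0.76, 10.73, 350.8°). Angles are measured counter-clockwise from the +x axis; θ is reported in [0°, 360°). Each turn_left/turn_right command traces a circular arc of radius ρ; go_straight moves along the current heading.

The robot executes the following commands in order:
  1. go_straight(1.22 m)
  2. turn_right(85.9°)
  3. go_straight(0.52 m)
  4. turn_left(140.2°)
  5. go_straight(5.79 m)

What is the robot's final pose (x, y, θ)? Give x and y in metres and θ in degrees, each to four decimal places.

set_pose: (x, y, θ) = (-0.7600, 10.7300, 350.8000°), ρ = 3.12
go_straight(1.22): x += 1.22·cos θ, y += 1.22·sin θ → (0.4443, 10.5349, 350.8000°)
turn_right(85.9°): centre at ρ to the right, rotate −85.9° → (3.0531, 7.1777, 264.9000°)
go_straight(0.52): x += 0.52·cos θ, y += 0.52·sin θ → (3.0069, 6.6598, 264.9000°)
turn_left(140.2°): centre at ρ to the left, rotate +140.2° → (8.3246, 4.1801, 405.1000° ≡ 45.1000°)
go_straight(5.79): x += 5.79·cos θ, y += 5.79·sin θ → (12.4116, 8.2814, 45.1000°)

(12.4116, 8.2814, 45.1000°)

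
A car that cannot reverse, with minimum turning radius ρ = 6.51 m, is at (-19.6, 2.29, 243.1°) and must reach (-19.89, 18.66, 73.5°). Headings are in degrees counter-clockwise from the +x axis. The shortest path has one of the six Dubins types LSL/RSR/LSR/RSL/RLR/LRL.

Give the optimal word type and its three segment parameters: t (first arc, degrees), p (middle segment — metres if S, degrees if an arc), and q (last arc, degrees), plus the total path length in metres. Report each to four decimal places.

RSL: t = 208.7515°, p = 8.0181 m, q = 39.1515°, L = 36.1851 m

Let ψ = atan2(Δy, Δx) = atan2(16.37, -0.29) = 91.0149° be the start→goal bearing.
Normalize: d = |goal − start| / ρ = 16.372569/6.51 = 2.514987, α = (θ_start − ψ) mod 360° = 152.0851° = 2.654386 rad, β = (θ_goal − ψ) mod 360° = 342.4851° = 5.977493 rad.
Common terms: sin α = 0.468160, cos α = -0.883644, sin β = -0.300954, cos β = 0.953639, cos(α−β) = -0.983571, d² = 6.325162. Work in radians in the unit-radius frame; every candidate has L = ρ·(t + p + q).
LSL: p² = 2 + d² − 2cos(α−β) + 2d(sin α − sin β) = 14.160928; p = √p² = 3.763101; φ = atan2(cos β − cos α, d + sin α − sin β) = 0.510068 rad; t = (φ − α) mod 2π = 4.138867 rad, q = (β − φ) mod 2π = 5.467425 rad → L = 6.51·(4.138867 + 3.763101 + 5.467425) = 6.51·13.369393 = 87.034748 m
RSR: p² = 2 + d² − 2cos(α−β) + 2d(sin β − sin α) = 6.423682; p = √p² = 2.534498; φ = atan2(cos α − cos β, d − sin α + sin β) = -0.810903 rad; t = (α − φ) mod 2π = 3.465289 rad, q = (φ − β) mod 2π = 5.777975 rad → L = 6.51·(3.465289 + 2.534498 + 5.777975) = 6.51·11.777762 = 76.673232 m
LSR: p² = d² − 2 + 2cos(α−β) + 2d(sin α + sin β) = 3.199060; p = √p² = 1.788592; φ = atan2(−cos α − cos β, d + sin α + sin β) − atan2(−2, p) = 0.815051 rad; t = (φ − α) mod 2π = 4.443851 rad, q = (φ − β) mod 2π = 1.120744 rad → L = 6.51·(4.443851 + 1.788592 + 1.120744) = 6.51·7.353187 = 47.869248 m
RSL: p² = d² − 2 + 2cos(α−β) − 2d(sin α + sin β) = 1.516978; p = √p² = 1.231657; φ = atan2(cos α + cos β, d − sin α − sin β) − atan2(2, p) = -0.989015 rad; t = (α − φ) mod 2π = 3.643401 rad, q = (β − φ) mod 2π = 0.683322 rad → L = 6.51·(3.643401 + 1.231657 + 0.683322) = 6.51·5.558380 = 36.185053 m
RLR: c = (6 − d² + 2cos(α−β) + 2d(sin α − sin β))/8 = 0.197040; p = 2π − arccos c = 4.910726 rad; φ = atan2(cos α − cos β, d − sin α + sin β) = -0.810903 rad; t = (α − φ + p/2) mod 2π = 5.920652 rad, q = (α − β − t + p) mod 2π = 1.950153 rad → L = 6.51·(5.920652 + 4.910726 + 1.950153) = 6.51·12.781531 = 83.207769 m
LRL: c = (6 − d² + 2cos(α−β) − 2d(sin α − sin β))/8 = -0.770116; p = 2π − arccos c = 3.833366 rad; φ = atan2(cos β − cos α, d + sin α − sin β) = 0.510068 rad; t = (φ − α + p/2) mod 2π = 6.055550 rad, q = (β − α − t + p) mod 2π = 1.100923 rad → L = 6.51·(6.055550 + 3.833366 + 1.100923) = 6.51·10.989839 = 71.543852 m
Shortest: RSL with L = 36.185053 m ≈ 36.1851 m
Convert RSL to answer units (arcs ×180/π): t = 3.643401·180/π = 208.7515°, p = ρ·p = 6.51·1.231657 = 8.0181 m, q = 0.683322·180/π = 39.1515°, L = 36.1851 m.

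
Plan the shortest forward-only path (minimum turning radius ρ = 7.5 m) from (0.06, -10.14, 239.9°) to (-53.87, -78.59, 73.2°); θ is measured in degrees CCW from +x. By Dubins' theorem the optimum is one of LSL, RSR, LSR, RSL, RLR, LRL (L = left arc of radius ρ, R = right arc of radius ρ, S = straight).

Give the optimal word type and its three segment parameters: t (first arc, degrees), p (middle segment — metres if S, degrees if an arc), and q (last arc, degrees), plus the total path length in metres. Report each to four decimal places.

LSR: t = 1.6776°, p = 84.1376 m, q = 168.3776°, L = 106.3978 m

Let ψ = atan2(Δy, Δx) = atan2(-68.45, -53.93) = -128.2337° be the start→goal bearing.
Normalize: d = |goal − start| / ρ = 87.142684/7.5 = 11.619025, α = (θ_start − ψ) mod 360° = 8.1337° = 0.141959 rad, β = (θ_goal − ψ) mod 360° = 201.4337° = 3.515681 rad.
Common terms: sin α = 0.141483, cos α = 0.989941, sin β = -0.365424, cos β = -0.930841, cos(α−β) = -0.973179, d² = 135.001732. Work in radians in the unit-radius frame; every candidate has L = ρ·(t + p + q).
LSL: p² = 2 + d² − 2cos(α−β) + 2d(sin α − sin β) = 150.727615; p = √p² = 12.277118; φ = atan2(cos β − cos α, d + sin α − sin β) = -0.157098 rad; t = (φ − α) mod 2π = 5.984128 rad, q = (β − φ) mod 2π = 3.672778 rad → L = 7.5·(5.984128 + 12.277118 + 3.672778) = 7.5·21.934024 = 164.505182 m
RSR: p² = 2 + d² − 2cos(α−β) + 2d(sin β − sin α) = 127.168564; p = √p² = 11.276904; φ = atan2(cos α − cos β, d − sin α + sin β) = 0.171163 rad; t = (α − φ) mod 2π = 6.253981 rad, q = (φ − β) mod 2π = 2.938668 rad → L = 7.5·(6.253981 + 11.276904 + 2.938668) = 7.5·20.469553 = 153.521649 m
LSR: p² = d² − 2 + 2cos(α−β) + 2d(sin α + sin β) = 125.851425; p = √p² = 11.218352; φ = atan2(−cos α − cos β, d + sin α + sin β) − atan2(−2, p) = 0.171239 rad; t = (φ − α) mod 2π = 0.029280 rad, q = (φ − β) mod 2π = 2.938744 rad → L = 7.5·(0.029280 + 11.218352 + 2.938744) = 7.5·14.186376 = 106.397822 m
RSL: p² = d² − 2 + 2cos(α−β) − 2d(sin α + sin β) = 136.259323; p = √p² = 11.673017; φ = atan2(cos α + cos β, d − sin α − sin β) − atan2(2, p) = -0.164697 rad; t = (α − φ) mod 2π = 0.306657 rad, q = (β − φ) mod 2π = 3.680378 rad → L = 7.5·(0.306657 + 11.673017 + 3.680378) = 7.5·15.660052 = 117.450389 m
RLR: c = (6 − d² + 2cos(α−β) + 2d(sin α − sin β))/8 = -14.896070, |c| > 1 → infeasible
LRL: c = (6 − d² + 2cos(α−β) − 2d(sin α − sin β))/8 = -17.840952, |c| > 1 → infeasible
Shortest: LSR with L = 106.397822 m ≈ 106.3978 m
Convert LSR to answer units (arcs ×180/π): t = 0.029280·180/π = 1.6776°, p = ρ·p = 7.5·11.218352 = 84.1376 m, q = 2.938744·180/π = 168.3776°, L = 106.3978 m.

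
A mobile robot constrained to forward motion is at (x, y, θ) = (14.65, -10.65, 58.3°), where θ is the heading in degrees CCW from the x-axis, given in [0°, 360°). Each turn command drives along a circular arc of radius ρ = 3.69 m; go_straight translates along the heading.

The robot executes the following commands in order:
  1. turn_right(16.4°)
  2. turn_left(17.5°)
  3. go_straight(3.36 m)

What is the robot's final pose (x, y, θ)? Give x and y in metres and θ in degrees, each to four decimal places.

set_pose: (x, y, θ) = (14.6500, -10.6500, 58.3000°), ρ = 3.69
turn_right(16.4°): centre at ρ to the right, rotate −16.4° → (15.3252, -9.8425, 41.9000°)
turn_left(17.5°): centre at ρ to the left, rotate +17.5° → (16.0370, -8.9743, 59.4000°)
go_straight(3.36): x += 3.36·cos θ, y += 3.36·sin θ → (17.7474, -6.0822, 59.4000°)

(17.7474, -6.0822, 59.4000°)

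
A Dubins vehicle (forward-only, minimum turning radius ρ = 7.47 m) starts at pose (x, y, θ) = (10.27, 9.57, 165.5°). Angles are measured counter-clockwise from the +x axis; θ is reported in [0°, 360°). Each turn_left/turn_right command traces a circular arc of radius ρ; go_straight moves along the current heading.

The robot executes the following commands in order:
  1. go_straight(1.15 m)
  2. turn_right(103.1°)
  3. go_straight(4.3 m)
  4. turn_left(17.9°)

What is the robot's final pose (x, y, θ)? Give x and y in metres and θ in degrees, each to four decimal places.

(7.1425, 26.5637, 80.3000°)

set_pose: (x, y, θ) = (10.2700, 9.5700, 165.5000°), ρ = 7.47
go_straight(1.15): x += 1.15·cos θ, y += 1.15·sin θ → (9.1566, 9.8579, 165.5000°)
turn_right(103.1°): centre at ρ to the right, rotate −103.1° → (4.4070, 20.5508, 62.4000°)
go_straight(4.3): x += 4.3·cos θ, y += 4.3·sin θ → (6.3992, 24.3615, 62.4000°)
turn_left(17.9°): centre at ρ to the left, rotate +17.9° → (7.1425, 26.5637, 80.3000°)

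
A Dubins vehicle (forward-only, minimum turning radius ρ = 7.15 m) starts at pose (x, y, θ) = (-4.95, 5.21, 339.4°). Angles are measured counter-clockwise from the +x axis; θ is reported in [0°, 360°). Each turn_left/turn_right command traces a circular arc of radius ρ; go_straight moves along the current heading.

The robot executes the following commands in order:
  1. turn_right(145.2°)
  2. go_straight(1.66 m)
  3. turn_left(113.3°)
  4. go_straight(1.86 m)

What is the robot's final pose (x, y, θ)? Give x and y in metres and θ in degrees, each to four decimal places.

(-10.1072, -21.5814, 307.5000°)

set_pose: (x, y, θ) = (-4.9500, 5.2100, 339.4000°), ρ = 7.15
turn_right(145.2°): centre at ρ to the right, rotate −145.2° → (-5.7117, -8.4144, 194.2000°)
go_straight(1.66): x += 1.66·cos θ, y += 1.66·sin θ → (-7.3210, -8.8216, 194.2000°)
turn_left(113.3°): centre at ρ to the left, rotate +113.3° → (-11.2395, -20.1057, 307.5000°)
go_straight(1.86): x += 1.86·cos θ, y += 1.86·sin θ → (-10.1072, -21.5814, 307.5000°)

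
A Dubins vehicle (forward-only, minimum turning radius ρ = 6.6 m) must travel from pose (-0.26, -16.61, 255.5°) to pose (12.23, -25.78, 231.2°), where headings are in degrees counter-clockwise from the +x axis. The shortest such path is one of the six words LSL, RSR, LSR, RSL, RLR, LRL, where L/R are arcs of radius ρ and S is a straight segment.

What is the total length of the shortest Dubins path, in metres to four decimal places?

Let ψ = atan2(Δy, Δx) = atan2(-9.17, 12.49) = -36.2856° be the start→goal bearing.
Normalize: d = |goal − start| / ρ = 15.494806/6.6 = 2.347698, α = (θ_start − ψ) mod 360° = 291.7856° = 5.092620 rad, β = (θ_goal − ψ) mod 360° = 267.4856° = 4.668505 rad.
Common terms: sin α = -0.928579, cos α = 0.371135, sin β = -0.999037, cos β = -0.043870, cos(α−β) = 0.911403, d² = 5.511685. Work in radians in the unit-radius frame; every candidate has L = ρ·(t + p + q).
LSL: p² = 2 + d² − 2cos(α−β) + 2d(sin α − sin β) = 6.019709; p = √p² = 2.453509; φ = atan2(cos β − cos α, d + sin α − sin β) = -0.169965 rad; t = (φ − α) mod 2π = 1.020601 rad, q = (β − φ) mod 2π = 4.838470 rad → L = 6.6·(1.020601 + 2.453509 + 4.838470) = 6.6·8.312580 = 54.863026 m
RSR: p² = 2 + d² − 2cos(α−β) + 2d(sin β − sin α) = 5.358048; p = √p² = 2.314746; φ = atan2(cos α − cos β, d − sin α + sin β) = 0.180262 rad; t = (α − φ) mod 2π = 4.912358 rad, q = (φ − β) mod 2π = 1.794942 rad → L = 6.6·(4.912358 + 2.314746 + 1.794942) = 6.6·9.022046 = 59.545505 m
LSR: p² = d² − 2 + 2cos(α−β) + 2d(sin α + sin β) = -3.716429 < 0 → infeasible
RSL: p² = d² − 2 + 2cos(α−β) − 2d(sin α + sin β) = 14.385412; p = √p² = 3.792811; φ = atan2(cos α + cos β, d − sin α − sin β) − atan2(2, p) = -0.408860 rad; t = (α − φ) mod 2π = 5.501480 rad, q = (β − φ) mod 2π = 5.077365 rad → L = 6.6·(5.501480 + 3.792811 + 5.077365) = 6.6·14.371656 = 94.852931 m
RLR: c = (6 − d² + 2cos(α−β) + 2d(sin α − sin β))/8 = 0.330244; p = 2π − arccos c = 5.048951 rad; φ = atan2(cos α − cos β, d − sin α + sin β) = 0.180262 rad; t = (α − φ + p/2) mod 2π = 1.153648 rad, q = (α − β − t + p) mod 2π = 4.319418 rad → L = 6.6·(1.153648 + 5.048951 + 4.319418) = 6.6·10.522017 = 69.445312 m
LRL: c = (6 − d² + 2cos(α−β) − 2d(sin α − sin β))/8 = 0.247536; p = 2π − arccos c = 4.962526 rad; φ = atan2(cos β − cos α, d + sin α − sin β) = -0.169965 rad; t = (φ − α + p/2) mod 2π = 3.501863 rad, q = (β − α − t + p) mod 2π = 1.036547 rad → L = 6.6·(3.501863 + 4.962526 + 1.036547) = 6.6·9.500936 = 62.706180 m
Shortest: LSL with L = 54.863026 m ≈ 54.8630 m

54.8630 m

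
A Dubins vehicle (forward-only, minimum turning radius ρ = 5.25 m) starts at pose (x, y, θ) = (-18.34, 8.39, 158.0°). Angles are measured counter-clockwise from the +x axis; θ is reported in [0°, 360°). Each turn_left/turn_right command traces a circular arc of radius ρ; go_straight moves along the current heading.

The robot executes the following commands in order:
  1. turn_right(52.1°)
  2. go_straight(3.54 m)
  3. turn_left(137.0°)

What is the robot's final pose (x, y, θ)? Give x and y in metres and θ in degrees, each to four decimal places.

set_pose: (x, y, θ) = (-18.3400, 8.3900, 158.0000°), ρ = 5.25
turn_right(52.1°): centre at ρ to the right, rotate −52.1° → (-21.4225, 11.8194, 105.9000°)
go_straight(3.54): x += 3.54·cos θ, y += 3.54·sin θ → (-22.3923, 15.2240, 105.9000°)
turn_left(137.0°): centre at ρ to the left, rotate +137.0° → (-32.1150, 16.1773, 242.9000°)

(-32.1150, 16.1773, 242.9000°)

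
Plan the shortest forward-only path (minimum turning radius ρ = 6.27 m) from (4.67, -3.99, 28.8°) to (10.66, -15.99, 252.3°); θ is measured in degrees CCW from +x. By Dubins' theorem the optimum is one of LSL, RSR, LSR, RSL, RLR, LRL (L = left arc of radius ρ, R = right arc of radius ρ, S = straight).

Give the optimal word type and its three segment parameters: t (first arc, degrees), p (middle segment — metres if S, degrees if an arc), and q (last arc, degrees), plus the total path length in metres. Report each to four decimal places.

LRL: t = 21.0831°, p = 204.4062°, q = 46.8231°, L = 29.7997 m

Let ψ = atan2(Δy, Δx) = atan2(-12.00, 5.99) = -63.4732° be the start→goal bearing.
Normalize: d = |goal − start| / ρ = 13.411939/6.27 = 2.139065, α = (θ_start − ψ) mod 360° = 92.2732° = 1.610470 rad, β = (θ_goal − ψ) mod 360° = 315.7732° = 5.511281 rad.
Common terms: sin α = 0.999213, cos α = -0.039664, sin β = -0.697501, cos β = 0.716584, cos(α−β) = -0.725374, d² = 4.575600. Work in radians in the unit-radius frame; every candidate has L = ρ·(t + p + q).
LSL: p² = 2 + d² − 2cos(α−β) + 2d(sin α − sin β) = 15.285112; p = √p² = 3.909618; φ = atan2(cos β − cos α, d + sin α − sin β) = 0.194660 rad; t = (φ − α) mod 2π = 4.867375 rad, q = (β − φ) mod 2π = 5.316622 rad → L = 6.27·(4.867375 + 3.909618 + 5.316622) = 6.27·14.093614 = 88.366960 m
RSR: p² = 2 + d² − 2cos(α−β) + 2d(sin β − sin α) = 0.767585; p = √p² = 0.876119; φ = atan2(cos α − cos β, d − sin α + sin β) = -1.041532 rad; t = (α − φ) mod 2π = 2.652003 rad, q = (φ − β) mod 2π = 6.013557 rad → L = 6.27·(2.652003 + 0.876119 + 6.013557) = 6.27·9.541679 = 59.826328 m
LSR: p² = d² − 2 + 2cos(α−β) + 2d(sin α + sin β) = 2.415615; p = √p² = 1.554225; φ = atan2(−cos α − cos β, d + sin α + sin β) − atan2(−2, p) = 0.639629 rad; t = (φ − α) mod 2π = 5.312344 rad, q = (φ − β) mod 2π = 1.411533 rad → L = 6.27·(5.312344 + 1.554225 + 1.411533) = 6.27·8.278102 = 51.903703 m
RSL: p² = d² − 2 + 2cos(α−β) − 2d(sin α + sin β) = -0.165913 < 0 → infeasible
RLR: c = (6 − d² + 2cos(α−β) + 2d(sin α − sin β))/8 = 0.904052; p = 2π − arccos c = 5.841545 rad; φ = atan2(cos α − cos β, d − sin α + sin β) = -1.041532 rad; t = (α − φ + p/2) mod 2π = 5.572775 rad, q = (α − β − t + p) mod 2π = 2.651145 rad → L = 6.27·(5.572775 + 5.841545 + 2.651145) = 6.27·14.065465 = 88.190465 m
LRL: c = (6 − d² + 2cos(α−β) − 2d(sin α − sin β))/8 = -0.910639; p = 2π − arccos c = 3.567561 rad; φ = atan2(cos β − cos α, d + sin α − sin β) = 0.194660 rad; t = (φ − α + p/2) mod 2π = 0.367970 rad, q = (β − α − t + p) mod 2π = 0.817217 rad → L = 6.27·(0.367970 + 3.567561 + 0.817217) = 6.27·4.752748 = 29.799728 m
Shortest: LRL with L = 29.799728 m ≈ 29.7997 m
Convert LRL to answer units (arcs ×180/π): t = 0.367970·180/π = 21.0831°, p = 3.567561·180/π = 204.4062°, q = 0.817217·180/π = 46.8231°, L = 29.7997 m.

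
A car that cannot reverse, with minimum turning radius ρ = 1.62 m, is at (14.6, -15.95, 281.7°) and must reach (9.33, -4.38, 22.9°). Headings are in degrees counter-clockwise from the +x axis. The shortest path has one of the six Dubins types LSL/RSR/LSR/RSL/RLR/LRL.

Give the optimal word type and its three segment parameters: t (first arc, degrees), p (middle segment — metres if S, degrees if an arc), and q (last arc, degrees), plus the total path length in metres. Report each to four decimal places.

RSR: t = 175.3478°, p = 10.8449 m, q = 83.4522°, L = 18.1623 m

Let ψ = atan2(Δy, Δx) = atan2(11.57, -5.27) = 114.4887° be the start→goal bearing.
Normalize: d = |goal − start| / ρ = 12.713686/1.62 = 7.847954, α = (θ_start − ψ) mod 360° = 167.2113° = 2.918388 rad, β = (θ_goal − ψ) mod 360° = 268.4113° = 4.684661 rad.
Common terms: sin α = 0.221356, cos α = -0.975193, sin β = -0.999616, cos β = -0.027725, cos(α−β) = -0.194234, d² = 61.590383. Work in radians in the unit-radius frame; every candidate has L = ρ·(t + p + q).
LSL: p² = 2 + d² − 2cos(α−β) + 2d(sin α − sin β) = 83.143115; p = √p² = 9.118285; φ = atan2(cos β − cos α, d + sin α − sin β) = 0.104097 rad; t = (φ − α) mod 2π = 3.468894 rad, q = (β − φ) mod 2π = 4.580564 rad → L = 1.62·(3.468894 + 9.118285 + 4.580564) = 1.62·17.167743 = 27.811744 m
RSR: p² = 2 + d² − 2cos(α−β) + 2d(sin β − sin α) = 44.814588; p = √p² = 6.694370; φ = atan2(cos α − cos β, d − sin α + sin β) = -0.142009 rad; t = (α − φ) mod 2π = 3.060396 rad, q = (φ − β) mod 2π = 1.456516 rad → L = 1.62·(3.060396 + 6.694370 + 1.456516) = 1.62·11.211282 = 18.162277 m
LSR: p² = d² − 2 + 2cos(α−β) + 2d(sin α + sin β) = 46.986428; p = √p² = 6.854665; φ = atan2(−cos α − cos β, d + sin α + sin β) − atan2(−2, p) = 0.424812 rad; t = (φ − α) mod 2π = 3.789610 rad, q = (φ − β) mod 2π = 2.023337 rad → L = 1.62·(3.789610 + 6.854665 + 2.023337) = 1.62·12.667612 = 20.521532 m
RSL: p² = d² − 2 + 2cos(α−β) − 2d(sin α + sin β) = 71.417399; p = √p² = 8.450882; φ = atan2(cos α + cos β, d − sin α − sin β) − atan2(2, p) = -0.348130 rad; t = (α − φ) mod 2π = 3.266518 rad, q = (β − φ) mod 2π = 5.032791 rad → L = 1.62·(3.266518 + 8.450882 + 5.032791) = 1.62·16.750191 = 27.135309 m
RLR: c = (6 − d² + 2cos(α−β) + 2d(sin α − sin β))/8 = -4.601823, |c| > 1 → infeasible
LRL: c = (6 − d² + 2cos(α−β) − 2d(sin α − sin β))/8 = -9.392889, |c| > 1 → infeasible
Shortest: RSR with L = 18.162277 m ≈ 18.1623 m
Convert RSR to answer units (arcs ×180/π): t = 3.060396·180/π = 175.3478°, p = ρ·p = 1.62·6.694370 = 10.8449 m, q = 1.456516·180/π = 83.4522°, L = 18.1623 m.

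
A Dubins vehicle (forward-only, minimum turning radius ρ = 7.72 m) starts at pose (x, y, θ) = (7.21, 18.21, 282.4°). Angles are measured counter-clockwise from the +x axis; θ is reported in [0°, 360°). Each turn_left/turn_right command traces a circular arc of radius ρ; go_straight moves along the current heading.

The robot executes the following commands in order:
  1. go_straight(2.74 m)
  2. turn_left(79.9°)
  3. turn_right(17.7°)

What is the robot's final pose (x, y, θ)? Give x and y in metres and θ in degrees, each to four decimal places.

set_pose: (x, y, θ) = (7.2100, 18.2100, 282.4000°), ρ = 7.72
go_straight(2.74): x += 2.74·cos θ, y += 2.74·sin θ → (7.7984, 15.5339, 282.4000°)
turn_left(79.9°): centre at ρ to the left, rotate +79.9° → (15.6481, 9.4779, 362.3000° ≡ 2.3000°)
turn_right(17.7°): centre at ρ to the right, rotate −17.7° → (18.0080, 9.2069, -15.4000° ≡ 344.6000°)

(18.0080, 9.2069, 344.6000°)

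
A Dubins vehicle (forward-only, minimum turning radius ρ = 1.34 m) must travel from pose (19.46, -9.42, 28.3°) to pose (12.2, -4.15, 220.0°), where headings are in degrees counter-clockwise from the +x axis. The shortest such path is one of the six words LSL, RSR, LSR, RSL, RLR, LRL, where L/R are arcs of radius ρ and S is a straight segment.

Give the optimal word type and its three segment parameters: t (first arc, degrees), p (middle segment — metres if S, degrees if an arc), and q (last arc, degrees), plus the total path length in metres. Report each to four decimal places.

Let ψ = atan2(Δy, Δx) = atan2(5.27, -7.26) = 144.0243° be the start→goal bearing.
Normalize: d = |goal − start| / ρ = 8.971092/1.34 = 6.694845, α = (θ_start − ψ) mod 360° = 244.2757° = 4.263416 rad, β = (θ_goal − ψ) mod 360° = 75.9757° = 1.326026 rad.
Common terms: sin α = -0.900893, cos α = -0.434041, sin β = 0.970193, cos β = 0.242333, cos(α−β) = -0.979223, d² = 44.820951. Work in radians in the unit-radius frame; every candidate has L = ρ·(t + p + q).
LSL: p² = 2 + d² − 2cos(α−β) + 2d(sin α − sin β) = 23.726131; p = √p² = 4.870948; φ = atan2(cos β − cos α, d + sin α − sin β) = 0.139309 rad; t = (φ − α) mod 2π = 2.159079 rad, q = (β − φ) mod 2π = 1.186718 rad → L = 1.34·(2.159079 + 4.870948 + 1.186718) = 1.34·8.216744 = 11.010437 m
RSR: p² = 2 + d² − 2cos(α−β) + 2d(sin β − sin α) = 73.832663; p = √p² = 8.592593; φ = atan2(cos α − cos β, d − sin α + sin β) = -0.078797 rad; t = (α − φ) mod 2π = 4.342213 rad, q = (φ − β) mod 2π = 4.878361 rad → L = 1.34·(4.342213 + 8.592593 + 4.878361) = 1.34·17.813168 = 23.869645 m
LSR: p² = d² − 2 + 2cos(α−β) + 2d(sin α + sin β) = 41.790410; p = √p² = 6.464550; φ = atan2(−cos α − cos β, d + sin α + sin β) − atan2(−2, p) = 0.328374 rad; t = (φ − α) mod 2π = 2.348143 rad, q = (φ − β) mod 2π = 5.285533 rad → L = 1.34·(2.348143 + 6.464550 + 5.285533) = 1.34·14.098226 = 18.891623 m
RSL: p² = d² − 2 + 2cos(α−β) − 2d(sin α + sin β) = 39.934601; p = √p² = 6.319383; φ = atan2(cos α + cos β, d − sin α − sin β) − atan2(2, p) = -0.335439 rad; t = (α − φ) mod 2π = 4.598855 rad, q = (β − φ) mod 2π = 1.661466 rad → L = 1.34·(4.598855 + 6.319383 + 1.661466) = 1.34·12.579704 = 16.856803 m
RLR: c = (6 − d² + 2cos(α−β) + 2d(sin α − sin β))/8 = -8.229083, |c| > 1 → infeasible
LRL: c = (6 − d² + 2cos(α−β) − 2d(sin α − sin β))/8 = -1.965766, |c| > 1 → infeasible
Shortest: LSL with L = 11.010437 m ≈ 11.0104 m
Convert LSL to answer units (arcs ×180/π): t = 2.159079·180/π = 123.7061°, p = ρ·p = 1.34·4.870948 = 6.5271 m, q = 1.186718·180/π = 67.9939°, L = 11.0104 m.

LSL: t = 123.7061°, p = 6.5271 m, q = 67.9939°, L = 11.0104 m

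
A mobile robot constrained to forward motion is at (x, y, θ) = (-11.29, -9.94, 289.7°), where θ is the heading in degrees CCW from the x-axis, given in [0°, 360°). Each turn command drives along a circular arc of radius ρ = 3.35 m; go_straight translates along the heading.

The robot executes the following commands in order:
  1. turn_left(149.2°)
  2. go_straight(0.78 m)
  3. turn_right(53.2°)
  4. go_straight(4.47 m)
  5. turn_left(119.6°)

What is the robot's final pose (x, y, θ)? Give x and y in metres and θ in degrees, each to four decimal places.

(1.6181, 1.3946, 145.3000°)

set_pose: (x, y, θ) = (-11.2900, -9.9400, 289.7000°), ρ = 3.35
turn_left(149.2°): centre at ρ to the left, rotate +149.2° → (-4.8487, -9.4557, 438.9000° ≡ 78.9000°)
go_straight(0.78): x += 0.78·cos θ, y += 0.78·sin θ → (-4.6986, -8.6903, 78.9000°)
turn_right(53.2°): centre at ρ to the right, rotate −53.2° → (-2.8640, -6.3166, 25.7000°)
go_straight(4.47): x += 4.47·cos θ, y += 4.47·sin θ → (1.1638, -4.3782, 25.7000°)
turn_left(119.6°): centre at ρ to the left, rotate +119.6° → (1.6181, 1.3946, 145.3000°)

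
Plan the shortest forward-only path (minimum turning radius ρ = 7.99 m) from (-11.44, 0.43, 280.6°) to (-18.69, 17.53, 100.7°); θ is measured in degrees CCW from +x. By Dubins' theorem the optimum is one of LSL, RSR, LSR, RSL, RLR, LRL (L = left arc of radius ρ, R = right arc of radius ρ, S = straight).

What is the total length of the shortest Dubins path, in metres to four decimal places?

Let ψ = atan2(Δy, Δx) = atan2(17.10, -7.25) = 112.9758° be the start→goal bearing.
Normalize: d = |goal − start| / ρ = 18.573435/7.99 = 2.324585, α = (θ_start − ψ) mod 360° = 167.6242° = 2.925594 rad, β = (θ_goal − ψ) mod 360° = 347.7242° = 6.068932 rad.
Common terms: sin α = 0.214323, cos α = -0.976763, sin β = -0.212618, cos β = 0.977135, cos(α−β) = -0.999998, d² = 5.403696. Work in radians in the unit-radius frame; every candidate has L = ρ·(t + p + q).
LSL: p² = 2 + d² − 2cos(α−β) + 2d(sin α − sin β) = 11.388613; p = √p² = 3.374702; φ = atan2(cos β − cos α, d + sin α − sin β) = 0.617482 rad; t = (φ − α) mod 2π = 3.975073 rad, q = (β − φ) mod 2π = 5.451450 rad → L = 7.99·(3.975073 + 3.374702 + 5.451450) = 7.99·12.801225 = 102.281790 m
RSR: p² = 2 + d² − 2cos(α−β) + 2d(sin β − sin α) = 7.418773; p = √p² = 2.723742; φ = atan2(cos α − cos β, d − sin α + sin β) = -0.800003 rad; t = (α − φ) mod 2π = 3.725597 rad, q = (φ − β) mod 2π = 5.697436 rad → L = 7.99·(3.725597 + 2.723742 + 5.697436) = 7.99·12.146775 = 97.052733 m
LSR: p² = d² − 2 + 2cos(α−β) + 2d(sin α + sin β) = 1.411626; p = √p² = 1.188119; φ = atan2(−cos α − cos β, d + sin α + sin β) − atan2(−2, p) = 1.034596 rad; t = (φ − α) mod 2π = 4.392187 rad, q = (φ − β) mod 2π = 1.248849 rad → L = 7.99·(4.392187 + 1.188119 + 1.248849) = 7.99·6.829156 = 54.564955 m
RSL: p² = d² − 2 + 2cos(α−β) − 2d(sin α + sin β) = 1.395772; p = √p² = 1.181428; φ = atan2(cos α + cos β, d − sin α − sin β) − atan2(2, p) = -1.037072 rad; t = (α − φ) mod 2π = 3.962666 rad, q = (β − φ) mod 2π = 0.822819 rad → L = 7.99·(3.962666 + 1.181428 + 0.822819) = 7.99·5.966913 = 47.675638 m
RLR: c = (6 − d² + 2cos(α−β) + 2d(sin α − sin β))/8 = 0.072653; p = 2π − arccos c = 4.785106 rad; φ = atan2(cos α − cos β, d − sin α + sin β) = -0.800003 rad; t = (α − φ + p/2) mod 2π = 6.118150 rad, q = (α − β − t + p) mod 2π = 1.806804 rad → L = 7.99·(6.118150 + 4.785106 + 1.806804) = 7.99·12.710060 = 101.553381 m
LRL: c = (6 − d² + 2cos(α−β) − 2d(sin α − sin β))/8 = -0.423577; p = 2π − arccos c = 4.274999 rad; φ = atan2(cos β − cos α, d + sin α − sin β) = 0.617482 rad; t = (φ − α + p/2) mod 2π = 6.112573 rad, q = (β − α − t + p) mod 2π = 1.305764 rad → L = 7.99·(6.112573 + 4.274999 + 1.305764) = 7.99·11.693336 = 93.429753 m
Shortest: RSL with L = 47.675638 m ≈ 47.6756 m

47.6756 m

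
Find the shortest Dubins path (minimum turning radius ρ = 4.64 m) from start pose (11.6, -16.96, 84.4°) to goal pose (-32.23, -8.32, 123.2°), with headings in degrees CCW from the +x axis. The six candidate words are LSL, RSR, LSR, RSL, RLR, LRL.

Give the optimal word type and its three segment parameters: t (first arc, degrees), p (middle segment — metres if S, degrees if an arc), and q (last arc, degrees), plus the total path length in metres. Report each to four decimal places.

Let ψ = atan2(Δy, Δx) = atan2(8.64, -43.83) = 168.8485° be the start→goal bearing.
Normalize: d = |goal − start| / ρ = 44.673465/4.64 = 9.627902, α = (θ_start − ψ) mod 360° = 275.5515° = 4.809280 rad, β = (θ_goal − ψ) mod 360° = 314.3515° = 5.486468 rad.
Common terms: sin α = -0.995310, cos α = 0.096740, sin β = -0.715065, cos β = 0.699058, cos(α−β) = 0.779338, d² = 92.696497. Work in radians in the unit-radius frame; every candidate has L = ρ·(t + p + q).
LSL: p² = 2 + d² − 2cos(α−β) + 2d(sin α − sin β) = 87.741485; p = √p² = 9.367042; φ = atan2(cos β − cos α, d + sin α − sin β) = 0.064346 rad; t = (φ − α) mod 2π = 1.538251 rad, q = (β − φ) mod 2π = 5.422122 rad → L = 4.64·(1.538251 + 9.367042 + 5.422122) = 4.64·16.327416 = 75.759208 m
RSR: p² = 2 + d² − 2cos(α−β) + 2d(sin β − sin α) = 98.534157; p = √p² = 9.926437; φ = atan2(cos α − cos β, d − sin α + sin β) = -0.060715 rad; t = (α − φ) mod 2π = 4.869996 rad, q = (φ − β) mod 2π = 0.736002 rad → L = 4.64·(4.869996 + 9.926437 + 0.736002) = 4.64·15.532435 = 72.070498 m
LSR: p² = d² − 2 + 2cos(α−β) + 2d(sin α + sin β) = 59.320532; p = √p² = 7.701982; φ = atan2(−cos α − cos β, d + sin α + sin β) − atan2(−2, p) = 0.153888 rad; t = (φ − α) mod 2π = 1.627793 rad, q = (φ − β) mod 2π = 0.950605 rad → L = 4.64·(1.627793 + 7.701982 + 0.950605) = 4.64·10.280380 = 47.700962 m
RSL: p² = d² − 2 + 2cos(α−β) − 2d(sin α + sin β) = 125.189814; p = √p² = 11.188825; φ = atan2(cos α + cos β, d − sin α − sin β) − atan2(2, p) = -0.106810 rad; t = (α − φ) mod 2π = 4.916090 rad, q = (β − φ) mod 2π = 5.593278 rad → L = 4.64·(4.916090 + 11.188825 + 5.593278) = 4.64·21.698193 = 100.679618 m
RLR: c = (6 − d² + 2cos(α−β) + 2d(sin α − sin β))/8 = -11.316770, |c| > 1 → infeasible
LRL: c = (6 − d² + 2cos(α−β) − 2d(sin α − sin β))/8 = -9.967686, |c| > 1 → infeasible
Shortest: LSR with L = 47.700962 m ≈ 47.7010 m
Convert LSR to answer units (arcs ×180/π): t = 1.627793·180/π = 93.2656°, p = ρ·p = 4.64·7.701982 = 35.7372 m, q = 0.950605·180/π = 54.4656°, L = 47.7010 m.

LSR: t = 93.2656°, p = 35.7372 m, q = 54.4656°, L = 47.7010 m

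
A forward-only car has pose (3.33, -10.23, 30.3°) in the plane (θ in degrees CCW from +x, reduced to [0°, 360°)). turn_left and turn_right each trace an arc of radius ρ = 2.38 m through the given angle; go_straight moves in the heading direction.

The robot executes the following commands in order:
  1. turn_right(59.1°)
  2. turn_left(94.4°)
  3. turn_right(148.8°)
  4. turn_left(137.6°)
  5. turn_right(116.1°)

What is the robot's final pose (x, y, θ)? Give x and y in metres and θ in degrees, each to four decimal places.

(21.8512, -11.1590, 298.3000°)

set_pose: (x, y, θ) = (3.3300, -10.2300, 30.3000°), ρ = 2.38
turn_right(59.1°): centre at ρ to the right, rotate −59.1° → (5.6773, -10.1993, -28.8000° ≡ 331.2000°)
turn_left(94.4°): centre at ρ to the left, rotate +94.4° → (8.9914, -9.0969, 425.6000° ≡ 65.6000°)
turn_right(148.8°): centre at ρ to the right, rotate −148.8° → (13.5220, -9.7982, -83.2000° ≡ 276.8000°)
turn_left(137.6°): centre at ρ to the left, rotate +137.6° → (17.8205, -10.9019, 414.4000° ≡ 54.4000°)
turn_right(116.1°): centre at ρ to the right, rotate −116.1° → (21.8512, -11.1590, -61.7000° ≡ 298.3000°)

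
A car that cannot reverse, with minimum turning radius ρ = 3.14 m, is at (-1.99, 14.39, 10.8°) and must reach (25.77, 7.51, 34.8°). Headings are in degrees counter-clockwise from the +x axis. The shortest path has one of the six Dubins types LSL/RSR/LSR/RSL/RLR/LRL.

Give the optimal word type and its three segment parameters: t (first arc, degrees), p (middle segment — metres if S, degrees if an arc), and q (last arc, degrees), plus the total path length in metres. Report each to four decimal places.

Let ψ = atan2(Δy, Δx) = atan2(-6.88, 27.76) = -13.9196° be the start→goal bearing.
Normalize: d = |goal − start| / ρ = 28.599860/3.14 = 9.108236, α = (θ_start − ψ) mod 360° = 24.7196° = 0.431439 rad, β = (θ_goal − ψ) mod 360° = 48.7196° = 0.850318 rad.
Common terms: sin α = 0.418178, cos α = 0.908365, sin β = 0.751490, cos β = 0.659744, cos(α−β) = 0.913545, d² = 82.959958. Work in radians in the unit-radius frame; every candidate has L = ρ·(t + p + q).
LSL: p² = 2 + d² − 2cos(α−β) + 2d(sin α − sin β) = 77.061100; p = √p² = 8.778445; φ = atan2(cos β − cos α, d + sin α − sin β) = -0.028326 rad; t = (φ − α) mod 2π = 5.823421 rad, q = (β − φ) mod 2π = 0.878643 rad → L = 3.14·(5.823421 + 8.778445 + 0.878643) = 3.14·15.480510 = 48.608800 m
RSR: p² = 2 + d² − 2cos(α−β) + 2d(sin β − sin α) = 89.204634; p = √p² = 9.444820; φ = atan2(cos α − cos β, d − sin α + sin β) = 0.026327 rad; t = (α − φ) mod 2π = 0.405112 rad, q = (φ − β) mod 2π = 5.459194 rad → L = 3.14·(0.405112 + 9.444820 + 5.459194) = 3.14·15.309127 = 48.070658 m
LSR: p² = d² − 2 + 2cos(α−β) + 2d(sin α + sin β) = 104.094282; p = √p² = 10.202661; φ = atan2(−cos α − cos β, d + sin α + sin β) − atan2(−2, p) = 0.042169 rad; t = (φ − α) mod 2π = 5.893916 rad, q = (φ − β) mod 2π = 5.475037 rad → L = 3.14·(5.893916 + 10.202661 + 5.475037) = 3.14·21.571613 = 67.734865 m
RSL: p² = d² − 2 + 2cos(α−β) − 2d(sin α + sin β) = 61.479815; p = √p² = 7.840907; φ = atan2(cos α + cos β, d − sin α − sin β) − atan2(2, p) = -0.054727 rad; t = (α − φ) mod 2π = 0.486166 rad, q = (β − φ) mod 2π = 0.905045 rad → L = 3.14·(0.486166 + 7.840907 + 0.905045) = 3.14·9.232118 = 28.988850 m
RLR: c = (6 − d² + 2cos(α−β) + 2d(sin α − sin β))/8 = -10.150579, |c| > 1 → infeasible
LRL: c = (6 − d² + 2cos(α−β) − 2d(sin α − sin β))/8 = -8.632638, |c| > 1 → infeasible
Shortest: RSL with L = 28.988850 m ≈ 28.9888 m
Convert RSL to answer units (arcs ×180/π): t = 0.486166·180/π = 27.8553°, p = ρ·p = 3.14·7.840907 = 24.6204 m, q = 0.905045·180/π = 51.8553°, L = 28.9888 m.

RSL: t = 27.8553°, p = 24.6204 m, q = 51.8553°, L = 28.9888 m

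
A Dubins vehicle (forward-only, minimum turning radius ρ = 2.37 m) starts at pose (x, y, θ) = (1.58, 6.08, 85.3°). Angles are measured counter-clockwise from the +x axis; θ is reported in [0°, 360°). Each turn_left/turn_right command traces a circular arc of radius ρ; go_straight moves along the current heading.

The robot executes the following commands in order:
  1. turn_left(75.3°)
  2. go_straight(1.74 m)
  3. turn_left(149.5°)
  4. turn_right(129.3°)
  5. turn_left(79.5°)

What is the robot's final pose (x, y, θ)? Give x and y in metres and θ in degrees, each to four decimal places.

(-8.3189, -0.5412, 260.3000°)

set_pose: (x, y, θ) = (1.5800, 6.0800, 85.3000°), ρ = 2.37
turn_left(75.3°): centre at ρ to the left, rotate +75.3° → (0.0052, 8.5096, 160.6000°)
go_straight(1.74): x += 1.74·cos θ, y += 1.74·sin θ → (-1.6360, 9.0876, 160.6000°)
turn_left(149.5°): centre at ρ to the left, rotate +149.5° → (-4.2361, 5.3256, 310.1000°)
turn_right(129.3°): centre at ρ to the right, rotate −129.3° → (-6.0159, 1.4292, 180.8000°)
turn_left(79.5°): centre at ρ to the left, rotate +79.5° → (-8.3189, -0.5412, 260.3000°)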